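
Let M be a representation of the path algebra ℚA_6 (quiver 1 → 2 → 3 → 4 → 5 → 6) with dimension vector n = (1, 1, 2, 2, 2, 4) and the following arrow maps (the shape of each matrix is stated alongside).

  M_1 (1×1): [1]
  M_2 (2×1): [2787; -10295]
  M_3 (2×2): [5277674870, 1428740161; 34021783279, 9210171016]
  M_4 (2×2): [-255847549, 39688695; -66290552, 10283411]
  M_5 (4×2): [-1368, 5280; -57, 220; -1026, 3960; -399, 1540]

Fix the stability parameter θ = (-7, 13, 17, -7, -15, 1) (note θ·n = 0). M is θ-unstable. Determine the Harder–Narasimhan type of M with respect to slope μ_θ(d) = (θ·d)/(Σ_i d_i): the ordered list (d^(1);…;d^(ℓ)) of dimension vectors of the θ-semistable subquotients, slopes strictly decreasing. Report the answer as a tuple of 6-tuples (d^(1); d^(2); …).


Barcode: M ≅ I[1,5], I[3,6], I[6,6]^3. HN layers by μ_θ (4 steps, strictly decreasing):
  μ^(1)=2; μ^(2)=1; μ^(3)=-5/3; μ^(4)=-7

((0, 1, 1, 1, 1, 0); (0, 0, 0, 0, 0, 4); (0, 0, 1, 1, 1, 0); (1, 0, 0, 0, 0, 0))


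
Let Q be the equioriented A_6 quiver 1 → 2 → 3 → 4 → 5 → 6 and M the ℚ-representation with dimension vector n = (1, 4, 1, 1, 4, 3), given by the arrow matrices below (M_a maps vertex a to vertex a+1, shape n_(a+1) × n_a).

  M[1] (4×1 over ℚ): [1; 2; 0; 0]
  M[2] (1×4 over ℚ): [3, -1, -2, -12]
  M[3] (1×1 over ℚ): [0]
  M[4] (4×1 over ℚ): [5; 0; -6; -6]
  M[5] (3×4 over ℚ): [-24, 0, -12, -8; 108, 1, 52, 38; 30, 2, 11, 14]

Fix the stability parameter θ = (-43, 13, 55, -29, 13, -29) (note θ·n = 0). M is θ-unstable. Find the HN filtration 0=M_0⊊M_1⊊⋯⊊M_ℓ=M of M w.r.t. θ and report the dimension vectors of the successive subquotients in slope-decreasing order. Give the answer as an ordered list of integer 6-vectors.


Via rank(M_{q-1}∘⋯∘M_p): M ≅ I[1,3], I[2,2]^3, I[4,5], I[5,5], I[5,6]^2, I[6,6].
μ_θ-semistable layers: μ^(1)=55; μ^(2)=13; μ^(3)=-8; μ^(4)=-29; μ^(5)=-43

((0, 0, 1, 0, 0, 0); (0, 4, 0, 0, 2, 0); (0, 0, 0, 0, 2, 2); (0, 0, 0, 1, 0, 1); (1, 0, 0, 0, 0, 0))


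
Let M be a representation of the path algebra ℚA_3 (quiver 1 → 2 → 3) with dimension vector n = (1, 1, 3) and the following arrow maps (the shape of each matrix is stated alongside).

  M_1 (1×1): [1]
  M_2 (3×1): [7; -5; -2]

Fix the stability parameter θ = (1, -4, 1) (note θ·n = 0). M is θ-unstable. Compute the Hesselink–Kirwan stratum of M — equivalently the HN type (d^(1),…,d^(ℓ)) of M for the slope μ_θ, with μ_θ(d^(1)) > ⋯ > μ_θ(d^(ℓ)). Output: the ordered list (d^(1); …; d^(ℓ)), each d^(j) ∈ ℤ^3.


Barcode: M ≅ I[1,3], I[3,3]^2. HN layers by μ_θ (2 steps, strictly decreasing):
  μ^(1)=1; μ^(2)=-3/2

((0, 0, 3); (1, 1, 0))


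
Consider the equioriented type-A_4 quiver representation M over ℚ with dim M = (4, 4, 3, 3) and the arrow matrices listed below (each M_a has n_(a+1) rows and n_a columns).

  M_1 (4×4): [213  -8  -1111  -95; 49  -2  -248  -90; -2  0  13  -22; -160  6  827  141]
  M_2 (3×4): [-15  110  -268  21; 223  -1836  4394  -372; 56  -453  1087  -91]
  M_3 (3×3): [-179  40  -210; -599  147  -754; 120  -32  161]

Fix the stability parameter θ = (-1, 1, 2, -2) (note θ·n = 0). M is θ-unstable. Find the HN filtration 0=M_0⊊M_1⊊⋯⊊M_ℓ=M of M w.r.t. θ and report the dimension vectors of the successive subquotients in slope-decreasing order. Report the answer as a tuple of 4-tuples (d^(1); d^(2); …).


Via rank(M_{q-1}∘⋯∘M_p): M ≅ I[1,2], I[1,4]^3.
μ_θ-semistable layers: μ^(1)=1; μ^(2)=1/3; μ^(3)=-1

((0, 1, 0, 0); (0, 3, 3, 3); (4, 0, 0, 0))


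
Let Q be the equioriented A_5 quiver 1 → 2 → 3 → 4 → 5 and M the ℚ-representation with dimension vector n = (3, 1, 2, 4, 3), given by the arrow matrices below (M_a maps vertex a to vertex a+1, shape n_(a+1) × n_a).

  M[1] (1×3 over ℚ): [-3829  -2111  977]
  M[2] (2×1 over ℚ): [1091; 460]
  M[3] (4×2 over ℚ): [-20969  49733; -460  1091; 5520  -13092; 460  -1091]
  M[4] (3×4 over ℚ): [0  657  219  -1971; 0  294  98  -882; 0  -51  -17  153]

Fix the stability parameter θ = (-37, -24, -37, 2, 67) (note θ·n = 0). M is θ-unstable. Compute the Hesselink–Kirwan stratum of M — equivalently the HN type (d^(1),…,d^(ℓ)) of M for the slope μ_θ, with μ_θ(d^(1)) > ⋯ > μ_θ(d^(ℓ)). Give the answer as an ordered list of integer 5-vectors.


Barcode: M ≅ I[1,1]^2, I[1,4], I[3,4], I[4,4], I[4,5], I[5,5]^2. HN layers by μ_θ (4 steps, strictly decreasing):
  μ^(1)=67; μ^(2)=2; μ^(3)=-61/2; μ^(4)=-37

((0, 0, 0, 0, 3); (0, 0, 0, 4, 0); (0, 1, 1, 0, 0); (3, 0, 1, 0, 0))


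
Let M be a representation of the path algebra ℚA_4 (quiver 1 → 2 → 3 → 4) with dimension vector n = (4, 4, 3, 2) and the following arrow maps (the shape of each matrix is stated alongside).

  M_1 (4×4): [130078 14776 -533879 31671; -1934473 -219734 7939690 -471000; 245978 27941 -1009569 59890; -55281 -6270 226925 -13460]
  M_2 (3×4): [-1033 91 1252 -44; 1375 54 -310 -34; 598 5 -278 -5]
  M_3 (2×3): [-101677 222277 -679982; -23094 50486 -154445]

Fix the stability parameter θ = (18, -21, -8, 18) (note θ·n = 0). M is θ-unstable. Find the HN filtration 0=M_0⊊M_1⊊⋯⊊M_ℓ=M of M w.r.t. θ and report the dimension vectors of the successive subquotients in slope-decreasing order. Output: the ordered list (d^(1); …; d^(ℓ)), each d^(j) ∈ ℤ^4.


Interval decomposition of M: I[1,2], I[1,3], I[1,4]^2.
HN type (ℓ=3): μ^(1)=18; μ^(2)=-3/2; μ^(3)=-11/3

((0, 0, 0, 2); (1, 1, 0, 0); (3, 3, 3, 0))


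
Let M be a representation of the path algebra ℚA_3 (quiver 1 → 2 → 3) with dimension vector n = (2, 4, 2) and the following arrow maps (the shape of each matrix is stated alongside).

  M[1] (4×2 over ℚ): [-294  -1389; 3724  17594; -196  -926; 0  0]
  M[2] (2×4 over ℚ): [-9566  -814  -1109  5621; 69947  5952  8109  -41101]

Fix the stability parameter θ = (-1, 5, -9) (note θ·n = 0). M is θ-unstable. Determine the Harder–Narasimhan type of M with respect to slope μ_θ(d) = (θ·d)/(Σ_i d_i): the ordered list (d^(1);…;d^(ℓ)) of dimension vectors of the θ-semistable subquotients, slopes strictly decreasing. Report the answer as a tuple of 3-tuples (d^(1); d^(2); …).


Barcode: M ≅ I[1,1], I[1,3], I[2,2]^2, I[2,3]. HN layers by μ_θ (4 steps, strictly decreasing):
  μ^(1)=5; μ^(2)=-1; μ^(3)=-5/3; μ^(4)=-2

((0, 2, 0); (1, 0, 0); (1, 1, 1); (0, 1, 1))


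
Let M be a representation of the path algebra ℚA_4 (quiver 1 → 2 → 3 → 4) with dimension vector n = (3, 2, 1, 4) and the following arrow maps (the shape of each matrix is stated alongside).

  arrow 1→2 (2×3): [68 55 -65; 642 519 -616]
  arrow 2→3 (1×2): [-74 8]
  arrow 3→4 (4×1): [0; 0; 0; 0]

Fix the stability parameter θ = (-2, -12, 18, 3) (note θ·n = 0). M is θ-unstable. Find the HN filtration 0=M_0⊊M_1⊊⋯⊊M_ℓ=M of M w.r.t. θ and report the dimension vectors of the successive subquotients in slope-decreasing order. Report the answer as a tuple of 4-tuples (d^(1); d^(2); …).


Via rank(M_{q-1}∘⋯∘M_p): M ≅ I[1,1], I[1,2], I[1,3], I[4,4]^4.
μ_θ-semistable layers: μ^(1)=18; μ^(2)=3; μ^(3)=-2; μ^(4)=-7

((0, 0, 1, 0); (0, 0, 0, 4); (1, 0, 0, 0); (2, 2, 0, 0))


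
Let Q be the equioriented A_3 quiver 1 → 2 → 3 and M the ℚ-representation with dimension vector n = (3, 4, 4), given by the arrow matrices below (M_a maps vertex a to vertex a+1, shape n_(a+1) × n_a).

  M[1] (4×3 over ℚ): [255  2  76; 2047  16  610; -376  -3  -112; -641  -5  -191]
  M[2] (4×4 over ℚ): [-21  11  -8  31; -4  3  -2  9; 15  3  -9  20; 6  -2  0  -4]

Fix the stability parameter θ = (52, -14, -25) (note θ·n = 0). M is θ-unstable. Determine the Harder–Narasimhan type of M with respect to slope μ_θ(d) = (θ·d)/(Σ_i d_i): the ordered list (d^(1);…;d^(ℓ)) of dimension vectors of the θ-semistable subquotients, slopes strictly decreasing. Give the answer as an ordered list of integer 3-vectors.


Via rank(M_{q-1}∘⋯∘M_p): M ≅ I[1,3]^3, I[2,3].
μ_θ-semistable layers: μ^(1)=13/3; μ^(2)=-39/2

((3, 3, 3); (0, 1, 1))


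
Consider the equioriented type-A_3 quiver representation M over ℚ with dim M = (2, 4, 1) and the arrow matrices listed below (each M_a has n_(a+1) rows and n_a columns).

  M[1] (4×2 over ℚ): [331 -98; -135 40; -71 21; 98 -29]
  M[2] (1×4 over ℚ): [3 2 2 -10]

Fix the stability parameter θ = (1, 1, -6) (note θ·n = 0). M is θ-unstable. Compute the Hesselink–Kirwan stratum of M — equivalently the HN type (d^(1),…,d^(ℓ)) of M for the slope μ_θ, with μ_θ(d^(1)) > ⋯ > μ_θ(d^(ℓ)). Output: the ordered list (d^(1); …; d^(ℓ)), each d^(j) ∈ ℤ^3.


Via rank(M_{q-1}∘⋯∘M_p): M ≅ I[1,2], I[1,3], I[2,2]^2.
μ_θ-semistable layers: μ^(1)=1; μ^(2)=-4/3

((1, 3, 0); (1, 1, 1))


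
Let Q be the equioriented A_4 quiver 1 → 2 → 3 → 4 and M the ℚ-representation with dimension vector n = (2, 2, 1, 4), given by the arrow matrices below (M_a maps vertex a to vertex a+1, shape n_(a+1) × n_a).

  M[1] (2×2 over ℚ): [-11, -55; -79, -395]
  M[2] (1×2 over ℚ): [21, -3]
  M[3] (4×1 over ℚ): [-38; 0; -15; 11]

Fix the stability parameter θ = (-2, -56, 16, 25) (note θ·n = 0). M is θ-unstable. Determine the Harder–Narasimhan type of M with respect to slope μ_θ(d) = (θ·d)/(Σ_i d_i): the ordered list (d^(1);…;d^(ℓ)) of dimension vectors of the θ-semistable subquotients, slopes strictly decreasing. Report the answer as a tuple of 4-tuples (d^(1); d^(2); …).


Via rank(M_{q-1}∘⋯∘M_p): M ≅ I[1,1], I[1,4], I[2,2], I[4,4]^3.
μ_θ-semistable layers: μ^(1)=25; μ^(2)=16; μ^(3)=-2; μ^(4)=-29; μ^(5)=-56

((0, 0, 0, 4); (0, 0, 1, 0); (1, 0, 0, 0); (1, 1, 0, 0); (0, 1, 0, 0))


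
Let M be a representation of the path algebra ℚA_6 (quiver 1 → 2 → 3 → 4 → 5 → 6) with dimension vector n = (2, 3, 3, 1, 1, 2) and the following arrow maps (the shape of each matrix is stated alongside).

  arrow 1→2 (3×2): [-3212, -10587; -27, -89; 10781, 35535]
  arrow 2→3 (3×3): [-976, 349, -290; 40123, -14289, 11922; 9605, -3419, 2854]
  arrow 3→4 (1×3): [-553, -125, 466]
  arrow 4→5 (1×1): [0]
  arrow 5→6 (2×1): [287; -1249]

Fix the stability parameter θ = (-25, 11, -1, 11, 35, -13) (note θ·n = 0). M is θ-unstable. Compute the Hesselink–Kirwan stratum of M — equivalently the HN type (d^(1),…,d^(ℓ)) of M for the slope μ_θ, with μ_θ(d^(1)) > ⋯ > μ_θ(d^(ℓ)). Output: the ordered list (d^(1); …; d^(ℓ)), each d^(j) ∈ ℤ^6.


Via rank(M_{q-1}∘⋯∘M_p): M ≅ I[1,3], I[1,4], I[2,2], I[3,3], I[5,6], I[6,6].
μ_θ-semistable layers: μ^(1)=11; μ^(2)=5; μ^(3)=-1; μ^(4)=-13; μ^(5)=-25

((0, 1, 0, 1, 1, 1); (0, 2, 2, 0, 0, 0); (0, 0, 1, 0, 0, 0); (0, 0, 0, 0, 0, 1); (2, 0, 0, 0, 0, 0))


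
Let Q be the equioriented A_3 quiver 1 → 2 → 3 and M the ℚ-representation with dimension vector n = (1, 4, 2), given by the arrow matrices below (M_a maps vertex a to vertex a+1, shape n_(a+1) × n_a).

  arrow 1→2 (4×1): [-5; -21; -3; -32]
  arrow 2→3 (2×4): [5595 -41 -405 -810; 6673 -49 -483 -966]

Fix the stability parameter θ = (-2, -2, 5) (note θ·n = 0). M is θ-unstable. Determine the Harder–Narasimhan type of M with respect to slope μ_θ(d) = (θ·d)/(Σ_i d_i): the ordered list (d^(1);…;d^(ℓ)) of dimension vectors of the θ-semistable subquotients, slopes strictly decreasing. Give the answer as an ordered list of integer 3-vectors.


Interval decomposition of M: I[1,3], I[2,2]^2, I[2,3].
HN type (ℓ=2): μ^(1)=5; μ^(2)=-2

((0, 0, 2); (1, 4, 0))


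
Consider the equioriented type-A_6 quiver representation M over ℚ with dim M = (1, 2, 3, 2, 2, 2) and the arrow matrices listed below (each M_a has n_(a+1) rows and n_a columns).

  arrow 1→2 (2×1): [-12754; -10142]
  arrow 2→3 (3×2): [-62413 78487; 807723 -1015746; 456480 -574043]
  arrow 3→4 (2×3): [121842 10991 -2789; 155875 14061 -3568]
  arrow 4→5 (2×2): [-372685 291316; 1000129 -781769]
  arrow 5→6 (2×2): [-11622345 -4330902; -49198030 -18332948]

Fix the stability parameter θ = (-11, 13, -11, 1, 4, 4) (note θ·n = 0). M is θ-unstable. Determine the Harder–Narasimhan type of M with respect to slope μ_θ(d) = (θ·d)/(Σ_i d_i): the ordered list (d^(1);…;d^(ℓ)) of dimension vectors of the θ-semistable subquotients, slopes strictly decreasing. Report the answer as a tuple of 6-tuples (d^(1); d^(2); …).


Interval decomposition of M: I[1,6], I[2,5], I[3,3], I[6,6].
HN type (ℓ=3): μ^(1)=4; μ^(2)=1; μ^(3)=-11

((0, 0, 0, 0, 2, 2); (0, 2, 2, 2, 0, 0); (1, 0, 1, 0, 0, 0))


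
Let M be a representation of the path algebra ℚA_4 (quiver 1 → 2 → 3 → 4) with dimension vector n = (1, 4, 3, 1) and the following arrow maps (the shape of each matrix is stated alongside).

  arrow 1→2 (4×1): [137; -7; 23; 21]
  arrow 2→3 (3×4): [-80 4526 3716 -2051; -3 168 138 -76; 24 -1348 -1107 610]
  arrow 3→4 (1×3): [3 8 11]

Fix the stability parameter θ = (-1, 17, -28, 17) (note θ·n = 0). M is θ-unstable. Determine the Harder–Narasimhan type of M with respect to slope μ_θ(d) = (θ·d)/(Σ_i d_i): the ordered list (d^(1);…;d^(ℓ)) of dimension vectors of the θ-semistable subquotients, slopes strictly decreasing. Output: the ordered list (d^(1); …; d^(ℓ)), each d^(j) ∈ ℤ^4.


Via rank(M_{q-1}∘⋯∘M_p): M ≅ I[1,4], I[2,2], I[2,3]^2.
μ_θ-semistable layers: μ^(1)=17; μ^(2)=-4; μ^(3)=-11/2

((0, 1, 0, 1); (1, 1, 1, 0); (0, 2, 2, 0))


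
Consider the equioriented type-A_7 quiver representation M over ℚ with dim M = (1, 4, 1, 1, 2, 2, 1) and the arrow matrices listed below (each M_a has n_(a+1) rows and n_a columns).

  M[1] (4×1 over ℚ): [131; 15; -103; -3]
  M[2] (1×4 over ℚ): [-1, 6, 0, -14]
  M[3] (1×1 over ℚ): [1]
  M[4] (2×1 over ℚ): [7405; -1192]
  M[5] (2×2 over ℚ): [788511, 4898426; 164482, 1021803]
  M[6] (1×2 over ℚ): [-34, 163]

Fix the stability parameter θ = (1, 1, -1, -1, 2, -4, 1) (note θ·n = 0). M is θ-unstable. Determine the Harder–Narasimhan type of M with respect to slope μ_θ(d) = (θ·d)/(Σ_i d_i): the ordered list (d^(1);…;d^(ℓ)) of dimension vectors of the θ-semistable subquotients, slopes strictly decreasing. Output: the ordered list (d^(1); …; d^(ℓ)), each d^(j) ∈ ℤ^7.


Interval decomposition of M: I[1,6], I[2,2]^3, I[5,7].
HN type (ℓ=3): μ^(1)=1; μ^(2)=-1/3; μ^(3)=-1

((0, 3, 0, 0, 0, 0, 1); (1, 1, 1, 1, 1, 1, 0); (0, 0, 0, 0, 1, 1, 0))


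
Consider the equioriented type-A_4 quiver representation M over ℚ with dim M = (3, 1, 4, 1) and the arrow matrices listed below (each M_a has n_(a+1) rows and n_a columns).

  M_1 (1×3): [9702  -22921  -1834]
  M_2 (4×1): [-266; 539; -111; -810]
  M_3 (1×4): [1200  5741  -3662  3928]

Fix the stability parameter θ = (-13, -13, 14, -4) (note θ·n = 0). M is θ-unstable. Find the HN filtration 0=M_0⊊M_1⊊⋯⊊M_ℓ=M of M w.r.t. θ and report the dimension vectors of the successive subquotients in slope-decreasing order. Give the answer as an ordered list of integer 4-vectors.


Barcode: M ≅ I[1,1]^2, I[1,4], I[3,3]^3. HN layers by μ_θ (3 steps, strictly decreasing):
  μ^(1)=14; μ^(2)=5; μ^(3)=-13

((0, 0, 3, 0); (0, 0, 1, 1); (3, 1, 0, 0))


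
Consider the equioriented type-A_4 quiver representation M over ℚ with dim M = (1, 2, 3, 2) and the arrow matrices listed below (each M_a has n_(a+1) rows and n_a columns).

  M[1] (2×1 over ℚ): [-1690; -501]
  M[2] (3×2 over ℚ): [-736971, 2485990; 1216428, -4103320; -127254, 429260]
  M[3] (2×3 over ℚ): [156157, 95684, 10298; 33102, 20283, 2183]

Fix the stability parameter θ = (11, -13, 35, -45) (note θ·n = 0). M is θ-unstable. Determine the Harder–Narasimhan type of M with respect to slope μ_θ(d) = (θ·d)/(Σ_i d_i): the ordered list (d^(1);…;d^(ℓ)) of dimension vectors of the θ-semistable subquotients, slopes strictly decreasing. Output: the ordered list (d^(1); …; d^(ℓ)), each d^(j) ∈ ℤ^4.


Via rank(M_{q-1}∘⋯∘M_p): M ≅ I[1,2], I[2,4], I[3,3], I[3,4].
μ_θ-semistable layers: μ^(1)=35; μ^(2)=-1; μ^(3)=-5; μ^(4)=-13

((0, 0, 1, 0); (1, 1, 0, 0); (0, 0, 2, 2); (0, 1, 0, 0))


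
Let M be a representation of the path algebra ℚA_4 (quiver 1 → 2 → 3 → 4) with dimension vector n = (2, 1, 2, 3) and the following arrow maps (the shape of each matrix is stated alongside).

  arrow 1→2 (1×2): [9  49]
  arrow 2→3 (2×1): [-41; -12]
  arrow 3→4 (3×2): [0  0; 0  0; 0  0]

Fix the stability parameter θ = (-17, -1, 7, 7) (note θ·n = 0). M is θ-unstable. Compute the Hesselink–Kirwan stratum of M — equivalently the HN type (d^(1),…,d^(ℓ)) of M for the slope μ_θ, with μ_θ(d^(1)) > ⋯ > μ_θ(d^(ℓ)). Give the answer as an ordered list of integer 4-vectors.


Barcode: M ≅ I[1,1], I[1,3], I[3,3], I[4,4]^3. HN layers by μ_θ (3 steps, strictly decreasing):
  μ^(1)=7; μ^(2)=-1; μ^(3)=-17

((0, 0, 2, 3); (0, 1, 0, 0); (2, 0, 0, 0))


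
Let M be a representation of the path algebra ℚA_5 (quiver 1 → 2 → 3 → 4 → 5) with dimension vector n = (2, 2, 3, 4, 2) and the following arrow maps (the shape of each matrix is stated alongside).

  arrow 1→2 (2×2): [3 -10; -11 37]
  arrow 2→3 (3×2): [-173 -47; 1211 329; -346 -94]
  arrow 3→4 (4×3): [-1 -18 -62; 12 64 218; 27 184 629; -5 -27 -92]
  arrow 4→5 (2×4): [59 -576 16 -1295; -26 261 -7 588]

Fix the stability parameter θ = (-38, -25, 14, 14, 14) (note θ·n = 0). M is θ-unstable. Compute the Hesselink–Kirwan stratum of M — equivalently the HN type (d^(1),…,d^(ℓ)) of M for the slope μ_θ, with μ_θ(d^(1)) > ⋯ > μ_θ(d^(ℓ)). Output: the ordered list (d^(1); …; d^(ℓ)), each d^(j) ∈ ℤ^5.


Via rank(M_{q-1}∘⋯∘M_p): M ≅ I[1,2], I[1,5], I[3,4], I[3,5], I[4,4].
μ_θ-semistable layers: μ^(1)=14; μ^(2)=-25; μ^(3)=-38

((0, 0, 3, 4, 2); (0, 2, 0, 0, 0); (2, 0, 0, 0, 0))


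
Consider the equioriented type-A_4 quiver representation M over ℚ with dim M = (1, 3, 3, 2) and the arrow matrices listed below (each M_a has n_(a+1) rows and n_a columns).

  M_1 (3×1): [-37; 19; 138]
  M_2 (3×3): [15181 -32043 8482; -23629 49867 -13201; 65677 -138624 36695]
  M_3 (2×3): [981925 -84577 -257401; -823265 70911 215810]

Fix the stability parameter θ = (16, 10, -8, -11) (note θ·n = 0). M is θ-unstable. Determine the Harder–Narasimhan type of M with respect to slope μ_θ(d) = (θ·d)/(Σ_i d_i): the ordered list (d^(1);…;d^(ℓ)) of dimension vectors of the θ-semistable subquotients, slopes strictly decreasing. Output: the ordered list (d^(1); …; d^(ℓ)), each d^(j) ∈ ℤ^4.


Barcode: M ≅ I[1,4], I[2,3], I[2,4]. HN layers by μ_θ (3 steps, strictly decreasing):
  μ^(1)=7/4; μ^(2)=1; μ^(3)=-3

((1, 1, 1, 1); (0, 1, 1, 0); (0, 1, 1, 1))


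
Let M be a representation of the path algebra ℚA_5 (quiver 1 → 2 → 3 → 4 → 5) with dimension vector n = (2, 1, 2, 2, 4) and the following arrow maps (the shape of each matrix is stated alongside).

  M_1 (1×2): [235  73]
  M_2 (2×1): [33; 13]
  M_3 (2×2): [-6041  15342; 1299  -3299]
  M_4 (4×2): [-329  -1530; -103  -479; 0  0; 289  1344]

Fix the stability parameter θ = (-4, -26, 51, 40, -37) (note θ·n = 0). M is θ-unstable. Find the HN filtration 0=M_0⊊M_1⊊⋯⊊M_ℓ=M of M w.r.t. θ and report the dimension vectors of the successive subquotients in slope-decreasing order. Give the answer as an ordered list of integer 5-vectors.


Barcode: M ≅ I[1,1], I[1,5], I[3,5], I[5,5]^2. HN layers by μ_θ (4 steps, strictly decreasing):
  μ^(1)=18; μ^(2)=-4; μ^(3)=-15; μ^(4)=-37

((0, 0, 2, 2, 2); (1, 0, 0, 0, 0); (1, 1, 0, 0, 0); (0, 0, 0, 0, 2))


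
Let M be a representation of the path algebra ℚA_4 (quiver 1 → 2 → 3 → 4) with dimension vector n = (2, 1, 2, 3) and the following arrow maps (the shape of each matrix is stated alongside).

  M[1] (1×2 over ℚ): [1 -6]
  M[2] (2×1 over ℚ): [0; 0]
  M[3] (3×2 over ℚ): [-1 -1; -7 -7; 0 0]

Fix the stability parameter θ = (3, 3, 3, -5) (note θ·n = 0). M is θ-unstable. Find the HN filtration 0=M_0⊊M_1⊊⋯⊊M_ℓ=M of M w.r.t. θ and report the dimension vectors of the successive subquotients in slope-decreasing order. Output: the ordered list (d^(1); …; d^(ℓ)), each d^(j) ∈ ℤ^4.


Via rank(M_{q-1}∘⋯∘M_p): M ≅ I[1,1], I[1,2], I[3,3], I[3,4], I[4,4]^2.
μ_θ-semistable layers: μ^(1)=3; μ^(2)=-1; μ^(3)=-5

((2, 1, 1, 0); (0, 0, 1, 1); (0, 0, 0, 2))


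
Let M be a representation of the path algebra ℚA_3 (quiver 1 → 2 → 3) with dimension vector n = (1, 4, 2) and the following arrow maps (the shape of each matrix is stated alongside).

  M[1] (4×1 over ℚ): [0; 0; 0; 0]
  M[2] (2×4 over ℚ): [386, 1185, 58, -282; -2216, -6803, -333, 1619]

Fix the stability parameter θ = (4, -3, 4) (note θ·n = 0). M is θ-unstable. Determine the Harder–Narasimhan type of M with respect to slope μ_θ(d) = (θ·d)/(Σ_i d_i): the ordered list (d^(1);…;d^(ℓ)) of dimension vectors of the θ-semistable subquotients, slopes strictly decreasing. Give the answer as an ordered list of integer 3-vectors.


Via rank(M_{q-1}∘⋯∘M_p): M ≅ I[1,1], I[2,2]^2, I[2,3]^2.
μ_θ-semistable layers: μ^(1)=4; μ^(2)=-3

((1, 0, 2); (0, 4, 0))


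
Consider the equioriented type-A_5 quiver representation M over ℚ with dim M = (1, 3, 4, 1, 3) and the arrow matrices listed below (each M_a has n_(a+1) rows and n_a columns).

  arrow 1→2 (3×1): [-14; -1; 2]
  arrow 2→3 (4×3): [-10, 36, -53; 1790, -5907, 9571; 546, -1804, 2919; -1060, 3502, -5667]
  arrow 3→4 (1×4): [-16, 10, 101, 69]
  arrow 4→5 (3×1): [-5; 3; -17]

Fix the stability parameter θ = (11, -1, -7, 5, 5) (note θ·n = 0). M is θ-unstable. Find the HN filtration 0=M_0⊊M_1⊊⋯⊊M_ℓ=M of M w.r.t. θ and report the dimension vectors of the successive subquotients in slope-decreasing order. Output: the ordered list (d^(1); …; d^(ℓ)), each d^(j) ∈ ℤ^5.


Interval decomposition of M: I[1,5], I[2,3]^2, I[3,3], I[5,5]^2.
HN type (ℓ=4): μ^(1)=5; μ^(2)=1; μ^(3)=-4; μ^(4)=-7

((0, 0, 0, 1, 3); (1, 1, 1, 0, 0); (0, 2, 2, 0, 0); (0, 0, 1, 0, 0))


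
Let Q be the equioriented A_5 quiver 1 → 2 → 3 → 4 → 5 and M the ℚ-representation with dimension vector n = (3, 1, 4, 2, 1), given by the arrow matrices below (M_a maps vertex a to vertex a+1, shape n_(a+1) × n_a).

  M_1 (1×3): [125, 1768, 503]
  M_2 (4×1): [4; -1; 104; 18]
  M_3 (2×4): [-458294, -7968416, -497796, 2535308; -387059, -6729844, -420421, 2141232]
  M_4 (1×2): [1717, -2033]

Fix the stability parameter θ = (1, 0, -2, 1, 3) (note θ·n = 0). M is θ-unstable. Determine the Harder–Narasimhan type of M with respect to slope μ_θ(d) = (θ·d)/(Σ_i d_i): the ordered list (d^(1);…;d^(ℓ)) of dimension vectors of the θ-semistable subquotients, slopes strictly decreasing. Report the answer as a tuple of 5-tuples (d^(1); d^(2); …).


Interval decomposition of M: I[1,1]^2, I[1,3], I[3,3], I[3,4], I[3,5].
HN type (ℓ=4): μ^(1)=3; μ^(2)=1; μ^(3)=-1/3; μ^(4)=-2

((0, 0, 0, 0, 1); (2, 0, 0, 2, 0); (1, 1, 1, 0, 0); (0, 0, 3, 0, 0))


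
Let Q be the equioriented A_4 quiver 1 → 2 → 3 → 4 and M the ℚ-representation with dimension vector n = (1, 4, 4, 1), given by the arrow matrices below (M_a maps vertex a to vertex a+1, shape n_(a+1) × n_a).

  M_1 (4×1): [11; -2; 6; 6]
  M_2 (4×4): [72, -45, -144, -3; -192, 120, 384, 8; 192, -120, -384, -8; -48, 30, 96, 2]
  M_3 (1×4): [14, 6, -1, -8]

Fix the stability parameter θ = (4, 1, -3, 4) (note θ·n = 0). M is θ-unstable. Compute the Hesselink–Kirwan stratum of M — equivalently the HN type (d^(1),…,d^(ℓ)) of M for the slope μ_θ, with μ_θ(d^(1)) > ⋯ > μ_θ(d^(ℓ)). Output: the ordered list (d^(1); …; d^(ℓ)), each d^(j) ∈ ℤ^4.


Barcode: M ≅ I[1,2], I[2,2]^2, I[2,4], I[3,3]^3. HN layers by μ_θ (5 steps, strictly decreasing):
  μ^(1)=4; μ^(2)=5/2; μ^(3)=1; μ^(4)=-1; μ^(5)=-3

((0, 0, 0, 1); (1, 1, 0, 0); (0, 2, 0, 0); (0, 1, 1, 0); (0, 0, 3, 0))


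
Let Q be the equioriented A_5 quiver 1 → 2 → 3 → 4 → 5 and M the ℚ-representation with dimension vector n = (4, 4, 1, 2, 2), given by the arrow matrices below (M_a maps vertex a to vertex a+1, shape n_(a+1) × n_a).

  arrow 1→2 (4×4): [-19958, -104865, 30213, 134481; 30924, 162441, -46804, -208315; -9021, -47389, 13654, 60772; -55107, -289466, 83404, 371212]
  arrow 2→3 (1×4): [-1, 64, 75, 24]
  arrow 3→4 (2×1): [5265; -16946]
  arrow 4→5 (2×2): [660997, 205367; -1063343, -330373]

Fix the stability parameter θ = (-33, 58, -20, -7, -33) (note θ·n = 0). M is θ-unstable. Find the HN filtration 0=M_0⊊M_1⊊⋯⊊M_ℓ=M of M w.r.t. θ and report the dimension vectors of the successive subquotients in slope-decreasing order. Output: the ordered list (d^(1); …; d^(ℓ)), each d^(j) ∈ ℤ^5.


Via rank(M_{q-1}∘⋯∘M_p): M ≅ I[1,2]^3, I[1,5], I[4,4], I[5,5].
μ_θ-semistable layers: μ^(1)=58; μ^(2)=-1/2; μ^(3)=-7; μ^(4)=-33

((0, 3, 0, 0, 0); (0, 1, 1, 1, 1); (0, 0, 0, 1, 0); (4, 0, 0, 0, 1))


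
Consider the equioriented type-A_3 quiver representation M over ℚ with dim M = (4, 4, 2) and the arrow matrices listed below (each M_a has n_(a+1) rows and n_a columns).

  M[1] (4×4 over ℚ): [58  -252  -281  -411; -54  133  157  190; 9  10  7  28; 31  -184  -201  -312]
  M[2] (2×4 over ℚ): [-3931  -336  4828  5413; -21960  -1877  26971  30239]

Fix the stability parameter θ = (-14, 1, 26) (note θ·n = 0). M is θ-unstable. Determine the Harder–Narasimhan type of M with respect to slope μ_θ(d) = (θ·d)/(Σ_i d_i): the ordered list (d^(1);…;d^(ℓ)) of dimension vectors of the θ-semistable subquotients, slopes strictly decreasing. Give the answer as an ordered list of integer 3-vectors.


Interval decomposition of M: I[1,1], I[1,2], I[1,3]^2, I[2,2].
HN type (ℓ=3): μ^(1)=26; μ^(2)=1; μ^(3)=-14

((0, 0, 2); (0, 4, 0); (4, 0, 0))


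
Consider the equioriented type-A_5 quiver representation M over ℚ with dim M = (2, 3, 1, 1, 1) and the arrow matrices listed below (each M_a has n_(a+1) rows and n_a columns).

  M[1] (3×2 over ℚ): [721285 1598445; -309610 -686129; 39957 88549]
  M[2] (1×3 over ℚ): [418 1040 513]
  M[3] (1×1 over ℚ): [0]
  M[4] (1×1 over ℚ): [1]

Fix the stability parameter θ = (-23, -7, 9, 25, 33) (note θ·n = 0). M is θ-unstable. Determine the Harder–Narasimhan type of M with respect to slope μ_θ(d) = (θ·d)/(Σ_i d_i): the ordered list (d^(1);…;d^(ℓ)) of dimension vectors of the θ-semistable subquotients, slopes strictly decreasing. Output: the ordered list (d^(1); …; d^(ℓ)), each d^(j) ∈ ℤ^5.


Via rank(M_{q-1}∘⋯∘M_p): M ≅ I[1,2], I[1,3], I[2,2], I[4,5].
μ_θ-semistable layers: μ^(1)=33; μ^(2)=25; μ^(3)=9; μ^(4)=-7; μ^(5)=-23

((0, 0, 0, 0, 1); (0, 0, 0, 1, 0); (0, 0, 1, 0, 0); (0, 3, 0, 0, 0); (2, 0, 0, 0, 0))


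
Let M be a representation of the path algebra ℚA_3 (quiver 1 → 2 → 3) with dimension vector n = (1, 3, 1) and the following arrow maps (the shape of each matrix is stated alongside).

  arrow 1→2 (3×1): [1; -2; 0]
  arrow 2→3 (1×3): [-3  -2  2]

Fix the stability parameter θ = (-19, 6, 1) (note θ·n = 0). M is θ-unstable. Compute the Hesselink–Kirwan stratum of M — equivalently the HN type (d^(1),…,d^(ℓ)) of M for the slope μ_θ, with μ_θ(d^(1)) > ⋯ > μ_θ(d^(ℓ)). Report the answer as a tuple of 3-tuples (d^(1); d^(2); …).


Interval decomposition of M: I[1,3], I[2,2]^2.
HN type (ℓ=3): μ^(1)=6; μ^(2)=7/2; μ^(3)=-19

((0, 2, 0); (0, 1, 1); (1, 0, 0))


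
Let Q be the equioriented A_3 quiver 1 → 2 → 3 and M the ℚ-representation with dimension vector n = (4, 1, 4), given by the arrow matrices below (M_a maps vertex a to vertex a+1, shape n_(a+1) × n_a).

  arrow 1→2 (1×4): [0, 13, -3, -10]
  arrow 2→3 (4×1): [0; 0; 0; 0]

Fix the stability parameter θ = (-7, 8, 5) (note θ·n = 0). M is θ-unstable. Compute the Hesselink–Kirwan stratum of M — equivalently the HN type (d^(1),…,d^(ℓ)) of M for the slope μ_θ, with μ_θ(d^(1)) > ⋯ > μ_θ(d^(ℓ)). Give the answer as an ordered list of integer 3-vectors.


Barcode: M ≅ I[1,1]^3, I[1,2], I[3,3]^4. HN layers by μ_θ (3 steps, strictly decreasing):
  μ^(1)=8; μ^(2)=5; μ^(3)=-7

((0, 1, 0); (0, 0, 4); (4, 0, 0))


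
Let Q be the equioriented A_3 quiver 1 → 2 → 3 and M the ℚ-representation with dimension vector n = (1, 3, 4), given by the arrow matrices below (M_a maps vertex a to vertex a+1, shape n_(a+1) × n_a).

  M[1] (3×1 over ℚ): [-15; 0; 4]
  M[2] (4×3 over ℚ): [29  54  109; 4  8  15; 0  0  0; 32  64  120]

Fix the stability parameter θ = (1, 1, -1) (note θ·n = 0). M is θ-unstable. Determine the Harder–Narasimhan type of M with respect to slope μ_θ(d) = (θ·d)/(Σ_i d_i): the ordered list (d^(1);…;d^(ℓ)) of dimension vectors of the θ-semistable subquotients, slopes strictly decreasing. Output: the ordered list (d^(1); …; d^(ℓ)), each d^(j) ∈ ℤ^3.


Barcode: M ≅ I[1,3], I[2,2], I[2,3], I[3,3]^2. HN layers by μ_θ (4 steps, strictly decreasing):
  μ^(1)=1; μ^(2)=1/3; μ^(3)=0; μ^(4)=-1

((0, 1, 0); (1, 1, 1); (0, 1, 1); (0, 0, 2))


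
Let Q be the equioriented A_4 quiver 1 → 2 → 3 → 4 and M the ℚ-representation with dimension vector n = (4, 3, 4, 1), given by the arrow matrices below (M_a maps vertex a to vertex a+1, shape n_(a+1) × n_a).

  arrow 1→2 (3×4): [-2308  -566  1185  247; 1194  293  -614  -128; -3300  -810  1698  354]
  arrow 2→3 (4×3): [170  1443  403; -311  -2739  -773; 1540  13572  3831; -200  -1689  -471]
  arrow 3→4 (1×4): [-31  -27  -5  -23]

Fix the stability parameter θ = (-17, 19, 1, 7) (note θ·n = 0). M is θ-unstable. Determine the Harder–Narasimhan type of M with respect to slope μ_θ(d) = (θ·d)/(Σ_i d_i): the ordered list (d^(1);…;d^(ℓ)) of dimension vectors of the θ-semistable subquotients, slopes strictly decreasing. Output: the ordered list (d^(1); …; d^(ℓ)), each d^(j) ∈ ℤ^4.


Via rank(M_{q-1}∘⋯∘M_p): M ≅ I[1,1]^2, I[1,3], I[1,4], I[2,3], I[3,3].
μ_θ-semistable layers: μ^(1)=10; μ^(2)=9; μ^(3)=1; μ^(4)=-17

((0, 2, 2, 0); (0, 1, 1, 1); (0, 0, 1, 0); (4, 0, 0, 0))


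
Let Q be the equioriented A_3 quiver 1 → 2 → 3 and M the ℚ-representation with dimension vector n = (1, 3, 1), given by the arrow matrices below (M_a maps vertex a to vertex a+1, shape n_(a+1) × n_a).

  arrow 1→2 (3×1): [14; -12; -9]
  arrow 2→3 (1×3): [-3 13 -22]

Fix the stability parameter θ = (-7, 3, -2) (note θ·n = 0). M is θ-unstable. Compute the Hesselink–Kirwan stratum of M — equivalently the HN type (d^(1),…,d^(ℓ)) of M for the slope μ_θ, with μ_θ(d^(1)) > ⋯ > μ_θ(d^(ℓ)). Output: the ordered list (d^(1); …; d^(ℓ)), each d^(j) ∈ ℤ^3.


Via rank(M_{q-1}∘⋯∘M_p): M ≅ I[1,2], I[2,2], I[2,3].
μ_θ-semistable layers: μ^(1)=3; μ^(2)=1/2; μ^(3)=-7

((0, 2, 0); (0, 1, 1); (1, 0, 0))


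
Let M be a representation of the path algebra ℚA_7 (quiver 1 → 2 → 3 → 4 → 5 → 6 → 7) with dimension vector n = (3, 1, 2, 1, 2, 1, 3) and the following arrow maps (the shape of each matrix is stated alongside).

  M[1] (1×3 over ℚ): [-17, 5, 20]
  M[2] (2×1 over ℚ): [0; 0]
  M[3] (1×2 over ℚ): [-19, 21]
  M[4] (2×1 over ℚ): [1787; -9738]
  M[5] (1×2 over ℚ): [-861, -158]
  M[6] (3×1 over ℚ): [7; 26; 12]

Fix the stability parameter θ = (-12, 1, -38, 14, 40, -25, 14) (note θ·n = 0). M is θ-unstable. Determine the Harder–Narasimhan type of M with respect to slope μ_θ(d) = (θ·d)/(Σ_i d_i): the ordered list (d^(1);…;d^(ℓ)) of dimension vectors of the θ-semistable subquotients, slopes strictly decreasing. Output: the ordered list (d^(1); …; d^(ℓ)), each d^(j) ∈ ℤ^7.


Interval decomposition of M: I[1,1]^2, I[1,2], I[3,3], I[3,7], I[5,5], I[7,7]^2.
HN type (ℓ=6): μ^(1)=40; μ^(2)=14; μ^(3)=29/3; μ^(4)=1; μ^(5)=-12; μ^(6)=-38

((0, 0, 0, 0, 1, 0, 0); (0, 0, 0, 0, 0, 0, 3); (0, 0, 0, 1, 1, 1, 0); (0, 1, 0, 0, 0, 0, 0); (3, 0, 0, 0, 0, 0, 0); (0, 0, 2, 0, 0, 0, 0))


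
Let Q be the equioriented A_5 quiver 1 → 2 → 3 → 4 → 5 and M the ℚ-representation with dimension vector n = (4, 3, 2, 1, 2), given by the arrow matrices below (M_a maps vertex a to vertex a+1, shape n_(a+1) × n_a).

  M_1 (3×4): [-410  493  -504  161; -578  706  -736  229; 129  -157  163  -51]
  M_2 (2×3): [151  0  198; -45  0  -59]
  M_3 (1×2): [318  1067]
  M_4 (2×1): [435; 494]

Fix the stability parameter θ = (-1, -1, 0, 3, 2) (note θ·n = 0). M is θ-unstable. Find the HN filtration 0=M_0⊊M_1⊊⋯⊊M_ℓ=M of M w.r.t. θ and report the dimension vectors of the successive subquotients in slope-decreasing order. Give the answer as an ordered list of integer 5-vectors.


Via rank(M_{q-1}∘⋯∘M_p): M ≅ I[1,1], I[1,2], I[1,3], I[1,5], I[5,5].
μ_θ-semistable layers: μ^(1)=5/2; μ^(2)=2; μ^(3)=0; μ^(4)=-1

((0, 0, 0, 1, 1); (0, 0, 0, 0, 1); (0, 0, 2, 0, 0); (4, 3, 0, 0, 0))


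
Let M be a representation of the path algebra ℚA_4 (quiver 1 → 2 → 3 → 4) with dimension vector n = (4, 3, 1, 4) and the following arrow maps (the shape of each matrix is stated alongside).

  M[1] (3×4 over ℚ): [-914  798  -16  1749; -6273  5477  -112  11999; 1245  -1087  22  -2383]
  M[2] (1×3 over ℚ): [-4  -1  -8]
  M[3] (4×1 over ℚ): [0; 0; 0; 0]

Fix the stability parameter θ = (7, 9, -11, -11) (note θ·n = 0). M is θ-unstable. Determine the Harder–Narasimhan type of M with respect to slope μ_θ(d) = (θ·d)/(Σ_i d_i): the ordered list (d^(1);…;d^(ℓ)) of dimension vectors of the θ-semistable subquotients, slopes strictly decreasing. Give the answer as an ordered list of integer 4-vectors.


Via rank(M_{q-1}∘⋯∘M_p): M ≅ I[1,1], I[1,2]^2, I[1,3], I[4,4]^4.
μ_θ-semistable layers: μ^(1)=9; μ^(2)=7; μ^(3)=5/3; μ^(4)=-11

((0, 2, 0, 0); (3, 0, 0, 0); (1, 1, 1, 0); (0, 0, 0, 4))


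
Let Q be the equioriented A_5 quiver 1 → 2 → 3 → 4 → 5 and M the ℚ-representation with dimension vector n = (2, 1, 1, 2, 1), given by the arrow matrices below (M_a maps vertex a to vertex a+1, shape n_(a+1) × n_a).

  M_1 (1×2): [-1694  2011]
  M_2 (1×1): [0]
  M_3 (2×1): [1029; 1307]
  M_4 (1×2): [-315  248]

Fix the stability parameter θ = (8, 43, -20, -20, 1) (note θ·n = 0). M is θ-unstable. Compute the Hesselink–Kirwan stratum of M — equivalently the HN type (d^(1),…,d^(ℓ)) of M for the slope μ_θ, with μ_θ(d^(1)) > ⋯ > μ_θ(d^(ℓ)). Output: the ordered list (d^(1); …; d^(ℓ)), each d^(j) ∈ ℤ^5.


Interval decomposition of M: I[1,1], I[1,2], I[3,5], I[4,4].
HN type (ℓ=4): μ^(1)=43; μ^(2)=8; μ^(3)=1; μ^(4)=-20

((0, 1, 0, 0, 0); (2, 0, 0, 0, 0); (0, 0, 0, 0, 1); (0, 0, 1, 2, 0))


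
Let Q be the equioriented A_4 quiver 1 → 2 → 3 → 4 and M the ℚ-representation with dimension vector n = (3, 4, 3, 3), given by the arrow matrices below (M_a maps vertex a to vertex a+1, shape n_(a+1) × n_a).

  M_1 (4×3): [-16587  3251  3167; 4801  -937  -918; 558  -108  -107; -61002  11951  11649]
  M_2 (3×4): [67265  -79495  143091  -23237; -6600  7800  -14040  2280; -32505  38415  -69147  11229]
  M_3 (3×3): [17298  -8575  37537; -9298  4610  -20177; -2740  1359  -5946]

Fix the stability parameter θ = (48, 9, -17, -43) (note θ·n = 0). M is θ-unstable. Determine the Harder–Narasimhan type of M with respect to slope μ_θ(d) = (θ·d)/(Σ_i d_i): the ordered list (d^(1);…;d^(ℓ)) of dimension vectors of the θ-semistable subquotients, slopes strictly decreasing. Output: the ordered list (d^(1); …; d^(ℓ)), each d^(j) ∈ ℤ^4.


Interval decomposition of M: I[1,2]^2, I[1,4], I[2,2], I[3,3], I[3,4], I[4,4].
HN type (ℓ=6): μ^(1)=57/2; μ^(2)=9; μ^(3)=-3/4; μ^(4)=-17; μ^(5)=-30; μ^(6)=-43

((2, 2, 0, 0); (0, 1, 0, 0); (1, 1, 1, 1); (0, 0, 1, 0); (0, 0, 1, 1); (0, 0, 0, 1))


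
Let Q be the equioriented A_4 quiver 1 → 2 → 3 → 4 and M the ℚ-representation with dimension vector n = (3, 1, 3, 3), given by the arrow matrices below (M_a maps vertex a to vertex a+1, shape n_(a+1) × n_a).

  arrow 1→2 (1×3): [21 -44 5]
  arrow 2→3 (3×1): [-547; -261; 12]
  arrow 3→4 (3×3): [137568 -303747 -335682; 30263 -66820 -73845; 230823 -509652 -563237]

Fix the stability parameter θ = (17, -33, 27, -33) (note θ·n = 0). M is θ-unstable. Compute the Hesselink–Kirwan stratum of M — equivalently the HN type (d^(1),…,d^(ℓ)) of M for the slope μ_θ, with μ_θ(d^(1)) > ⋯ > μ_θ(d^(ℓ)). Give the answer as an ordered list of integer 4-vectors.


Via rank(M_{q-1}∘⋯∘M_p): M ≅ I[1,1]^2, I[1,4], I[3,3], I[3,4], I[4,4].
μ_θ-semistable layers: μ^(1)=27; μ^(2)=17; μ^(3)=-3; μ^(4)=-8; μ^(5)=-33

((0, 0, 1, 0); (2, 0, 0, 0); (0, 0, 2, 2); (1, 1, 0, 0); (0, 0, 0, 1))


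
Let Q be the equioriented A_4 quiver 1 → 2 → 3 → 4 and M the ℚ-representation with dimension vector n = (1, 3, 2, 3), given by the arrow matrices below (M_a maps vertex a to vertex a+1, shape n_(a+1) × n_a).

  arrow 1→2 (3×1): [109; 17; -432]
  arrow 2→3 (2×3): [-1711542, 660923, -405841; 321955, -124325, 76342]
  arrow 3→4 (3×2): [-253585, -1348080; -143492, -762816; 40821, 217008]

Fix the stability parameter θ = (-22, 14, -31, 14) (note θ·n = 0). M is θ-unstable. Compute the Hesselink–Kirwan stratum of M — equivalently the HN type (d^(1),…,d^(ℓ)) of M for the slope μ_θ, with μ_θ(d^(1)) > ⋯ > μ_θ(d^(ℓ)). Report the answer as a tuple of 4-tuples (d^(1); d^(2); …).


Interval decomposition of M: I[1,4], I[2,2], I[2,3], I[4,4]^2.
HN type (ℓ=3): μ^(1)=14; μ^(2)=-17/2; μ^(3)=-22

((0, 1, 0, 3); (0, 2, 2, 0); (1, 0, 0, 0))


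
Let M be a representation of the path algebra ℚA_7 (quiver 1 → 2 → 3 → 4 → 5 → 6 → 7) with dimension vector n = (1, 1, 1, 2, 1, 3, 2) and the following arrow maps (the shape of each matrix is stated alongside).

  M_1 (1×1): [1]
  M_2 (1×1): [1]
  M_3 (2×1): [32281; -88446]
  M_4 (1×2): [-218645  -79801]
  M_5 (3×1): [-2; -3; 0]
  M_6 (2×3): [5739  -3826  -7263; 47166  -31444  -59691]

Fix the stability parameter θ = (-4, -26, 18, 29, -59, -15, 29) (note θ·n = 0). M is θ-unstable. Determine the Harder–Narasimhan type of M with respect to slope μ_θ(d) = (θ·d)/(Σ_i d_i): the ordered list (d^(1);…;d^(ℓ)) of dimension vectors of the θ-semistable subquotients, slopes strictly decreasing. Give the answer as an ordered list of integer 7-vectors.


Via rank(M_{q-1}∘⋯∘M_p): M ≅ I[1,6], I[4,4], I[6,7]^2.
μ_θ-semistable layers: μ^(1)=29; μ^(2)=-27/4; μ^(3)=-15

((0, 0, 0, 1, 0, 0, 2); (0, 0, 1, 1, 1, 1, 0); (1, 1, 0, 0, 0, 2, 0))


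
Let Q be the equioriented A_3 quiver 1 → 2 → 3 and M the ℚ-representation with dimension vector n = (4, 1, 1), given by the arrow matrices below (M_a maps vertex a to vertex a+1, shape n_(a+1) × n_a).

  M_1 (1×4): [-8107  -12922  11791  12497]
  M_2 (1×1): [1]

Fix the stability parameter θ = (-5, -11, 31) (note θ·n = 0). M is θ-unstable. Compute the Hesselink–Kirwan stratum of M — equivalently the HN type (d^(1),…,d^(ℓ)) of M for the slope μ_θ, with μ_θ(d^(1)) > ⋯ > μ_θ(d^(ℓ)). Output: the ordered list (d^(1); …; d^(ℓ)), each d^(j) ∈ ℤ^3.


Via rank(M_{q-1}∘⋯∘M_p): M ≅ I[1,1]^3, I[1,3].
μ_θ-semistable layers: μ^(1)=31; μ^(2)=-5; μ^(3)=-8

((0, 0, 1); (3, 0, 0); (1, 1, 0))


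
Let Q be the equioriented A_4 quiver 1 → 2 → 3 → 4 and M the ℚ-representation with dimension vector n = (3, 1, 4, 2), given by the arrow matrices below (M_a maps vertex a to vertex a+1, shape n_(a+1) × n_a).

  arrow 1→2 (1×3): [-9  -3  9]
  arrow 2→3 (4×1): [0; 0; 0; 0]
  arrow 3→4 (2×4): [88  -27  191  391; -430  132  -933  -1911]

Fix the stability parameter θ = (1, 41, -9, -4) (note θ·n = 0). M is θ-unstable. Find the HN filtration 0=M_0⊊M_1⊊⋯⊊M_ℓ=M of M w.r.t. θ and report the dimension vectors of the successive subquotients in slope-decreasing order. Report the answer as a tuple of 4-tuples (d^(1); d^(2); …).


Via rank(M_{q-1}∘⋯∘M_p): M ≅ I[1,1]^2, I[1,2], I[3,3]^2, I[3,4]^2.
μ_θ-semistable layers: μ^(1)=41; μ^(2)=1; μ^(3)=-4; μ^(4)=-9

((0, 1, 0, 0); (3, 0, 0, 0); (0, 0, 0, 2); (0, 0, 4, 0))
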